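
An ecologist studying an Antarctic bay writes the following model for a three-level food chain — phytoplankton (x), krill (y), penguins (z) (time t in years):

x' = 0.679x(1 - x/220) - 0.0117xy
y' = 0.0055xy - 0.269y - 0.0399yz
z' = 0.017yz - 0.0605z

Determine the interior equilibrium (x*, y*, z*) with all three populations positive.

x* ≈ 207, y* ≈ 3.56, z* ≈ 21.7

From dz/dt = 0: 0.017y* = 0.0605, so y* = 3.56.
From dx/dt = 0: 0.679(1 - x*/220) = 0.0117·3.56, giving x* = 220·(1 - 0.0613) = 207.
From dy/dt = 0: 0.0055·207 - 0.269 = 0.0399z*, so z* = 0.867/0.0399 = 21.7.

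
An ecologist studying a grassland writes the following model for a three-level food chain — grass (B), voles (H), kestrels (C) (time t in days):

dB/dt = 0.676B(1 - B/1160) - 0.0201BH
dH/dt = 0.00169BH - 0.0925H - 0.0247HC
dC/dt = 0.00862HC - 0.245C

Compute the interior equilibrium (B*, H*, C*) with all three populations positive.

B* ≈ 180, H* ≈ 28.4, C* ≈ 8.55

From dC/dt = 0: 0.00862H* = 0.245, so H* = 28.4.
From dB/dt = 0: 0.676(1 - B*/1160) = 0.0201·28.4, giving B* = 1160·(1 - 0.845) = 180.
From dH/dt = 0: 0.00169·180 - 0.0925 = 0.0247C*, so C* = 0.211/0.0247 = 8.55.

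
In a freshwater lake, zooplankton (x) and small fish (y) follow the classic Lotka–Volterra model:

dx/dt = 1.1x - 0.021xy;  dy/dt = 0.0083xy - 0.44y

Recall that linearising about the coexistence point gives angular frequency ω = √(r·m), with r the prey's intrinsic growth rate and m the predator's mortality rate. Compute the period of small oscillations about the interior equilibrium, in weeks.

Here r = 1.1 and m = 0.44, so r·m = 0.484.
ω = √0.484 = 0.696 per week, hence T = 2π/ω ≈ 9.03 weeks.

T ≈ 9.03 weeks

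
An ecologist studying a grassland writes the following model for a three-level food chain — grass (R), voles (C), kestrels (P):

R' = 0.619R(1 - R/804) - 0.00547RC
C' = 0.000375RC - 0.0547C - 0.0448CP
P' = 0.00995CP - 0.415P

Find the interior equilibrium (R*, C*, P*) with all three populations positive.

R* ≈ 508, C* ≈ 41.7, P* ≈ 3.03

From dP/dt = 0: 0.00995C* = 0.415, so C* = 41.7.
From dR/dt = 0: 0.619(1 - R*/804) = 0.00547·41.7, giving R* = 804·(1 - 0.369) = 508.
From dC/dt = 0: 0.000375·508 - 0.0547 = 0.0448P*, so P* = 0.136/0.0448 = 3.03.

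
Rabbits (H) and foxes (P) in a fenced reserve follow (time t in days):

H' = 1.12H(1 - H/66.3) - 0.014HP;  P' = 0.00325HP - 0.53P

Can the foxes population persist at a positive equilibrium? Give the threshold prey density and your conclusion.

Threshold H = 163; K < 163, so no, the predator goes extinct.

The predator equation gives dP/dt > 0 only when H > 0.53/0.00325 = 163.
Without the predator, H → K = 66.3. Since 66.3 < 163, the predator cannot invade.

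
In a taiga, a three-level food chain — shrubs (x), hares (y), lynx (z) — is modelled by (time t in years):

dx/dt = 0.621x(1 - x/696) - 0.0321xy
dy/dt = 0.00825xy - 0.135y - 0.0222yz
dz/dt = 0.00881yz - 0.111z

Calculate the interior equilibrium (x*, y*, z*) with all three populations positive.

x* ≈ 243, y* ≈ 12.6, z* ≈ 84.1

From dz/dt = 0: 0.00881y* = 0.111, so y* = 12.6.
From dx/dt = 0: 0.621(1 - x*/696) = 0.0321·12.6, giving x* = 696·(1 - 0.651) = 243.
From dy/dt = 0: 0.00825·243 - 0.135 = 0.0222z*, so z* = 1.87/0.0222 = 84.1.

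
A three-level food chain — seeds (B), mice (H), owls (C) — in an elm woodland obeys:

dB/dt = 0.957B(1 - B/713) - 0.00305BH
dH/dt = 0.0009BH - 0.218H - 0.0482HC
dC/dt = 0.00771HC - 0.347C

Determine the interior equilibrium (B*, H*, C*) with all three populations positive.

B* ≈ 611, H* ≈ 45, C* ≈ 6.88

From dC/dt = 0: 0.00771H* = 0.347, so H* = 45.
From dB/dt = 0: 0.957(1 - B*/713) = 0.00305·45, giving B* = 713·(1 - 0.143) = 611.
From dH/dt = 0: 0.0009·611 - 0.218 = 0.0482C*, so C* = 0.332/0.0482 = 6.88.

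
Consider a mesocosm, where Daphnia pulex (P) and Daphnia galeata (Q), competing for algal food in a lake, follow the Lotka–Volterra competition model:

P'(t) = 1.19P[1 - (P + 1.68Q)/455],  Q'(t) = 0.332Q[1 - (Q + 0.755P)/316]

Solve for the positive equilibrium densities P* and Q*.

P* ≈ 283, Q* ≈ 103

Setting both brackets to zero gives the nullclines P + 1.68Q = 455 and 0.755P + Q = 316.
Substituting Q = 316 - 0.755P into the first: P(1 - 1.68·0.755) = 455 - 1.68·316.
So P* = -75.9/-0.268 = 283, and then Q* = 316 - 0.755·283 = 103.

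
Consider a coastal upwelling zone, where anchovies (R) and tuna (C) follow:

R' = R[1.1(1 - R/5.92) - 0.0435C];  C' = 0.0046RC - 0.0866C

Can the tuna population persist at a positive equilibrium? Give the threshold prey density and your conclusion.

Threshold R = 18.8; K < 18.8, so no, the predator goes extinct.

The predator equation gives dC/dt > 0 only when R > 0.0866/0.0046 = 18.8.
Without the predator, R → K = 5.92. Since 5.92 < 18.8, the predator cannot invade.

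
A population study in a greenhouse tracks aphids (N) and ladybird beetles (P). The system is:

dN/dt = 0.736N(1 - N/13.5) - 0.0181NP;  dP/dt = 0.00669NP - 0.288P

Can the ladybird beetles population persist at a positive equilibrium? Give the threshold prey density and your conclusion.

Threshold N = 43; K < 43, so no, the predator goes extinct.

The predator equation gives dP/dt > 0 only when N > 0.288/0.00669 = 43.
Without the predator, N → K = 13.5. Since 13.5 < 43, the predator cannot invade.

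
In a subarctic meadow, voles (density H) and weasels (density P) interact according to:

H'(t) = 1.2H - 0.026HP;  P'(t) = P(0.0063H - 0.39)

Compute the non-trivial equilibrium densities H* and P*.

H* ≈ 61.9, P* ≈ 46.2

Set dP/dt = 0 with P > 0: 0.0063H - 0.39 = 0, so H* = 0.39/0.0063 = 61.9.
Set dH/dt = 0 with H > 0: 1.2 - 0.026P = 0, so P* = 1.2/0.026 = 46.2.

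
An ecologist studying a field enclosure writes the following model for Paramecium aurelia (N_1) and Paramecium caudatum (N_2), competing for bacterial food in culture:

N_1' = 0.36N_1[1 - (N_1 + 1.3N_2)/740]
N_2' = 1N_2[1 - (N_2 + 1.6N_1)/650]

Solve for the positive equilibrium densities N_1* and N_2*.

Setting both brackets to zero gives the nullclines N_1 + 1.3N_2 = 740 and 1.6N_1 + N_2 = 650.
Substituting N_2 = 650 - 1.6N_1 into the first: N_1(1 - 1.3·1.6) = 740 - 1.3·650.
So N_1* = -105/-1.08 = 97.2, and then N_2* = 650 - 1.6·97.2 = 494.

N_1* ≈ 97.2, N_2* ≈ 494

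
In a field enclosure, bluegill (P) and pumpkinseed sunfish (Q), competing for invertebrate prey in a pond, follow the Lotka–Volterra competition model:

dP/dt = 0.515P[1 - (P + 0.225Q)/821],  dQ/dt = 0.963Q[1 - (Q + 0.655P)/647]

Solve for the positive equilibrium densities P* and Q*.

Setting both brackets to zero gives the nullclines P + 0.225Q = 821 and 0.655P + Q = 647.
Substituting Q = 647 - 0.655P into the first: P(1 - 0.225·0.655) = 821 - 0.225·647.
So P* = 675/0.853 = 792, and then Q* = 647 - 0.655·792 = 128.

P* ≈ 792, Q* ≈ 128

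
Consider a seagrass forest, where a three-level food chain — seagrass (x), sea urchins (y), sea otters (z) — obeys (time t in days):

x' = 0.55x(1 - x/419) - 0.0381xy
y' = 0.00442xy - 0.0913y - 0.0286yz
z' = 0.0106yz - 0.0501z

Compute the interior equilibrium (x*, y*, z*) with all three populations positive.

From dz/dt = 0: 0.0106y* = 0.0501, so y* = 4.73.
From dx/dt = 0: 0.55(1 - x*/419) = 0.0381·4.73, giving x* = 419·(1 - 0.327) = 282.
From dy/dt = 0: 0.00442·282 - 0.0913 = 0.0286z*, so z* = 1.15/0.0286 = 40.4.

x* ≈ 282, y* ≈ 4.73, z* ≈ 40.4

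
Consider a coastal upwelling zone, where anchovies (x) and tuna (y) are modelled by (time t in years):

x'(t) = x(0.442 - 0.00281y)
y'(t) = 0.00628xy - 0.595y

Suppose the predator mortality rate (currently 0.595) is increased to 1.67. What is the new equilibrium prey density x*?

At the interior fixed point, setting dy/dt = 0 with y > 0 fixes x* = (predator death rate)/(xy coefficient) — independent of the other coefficients.
With the change, x* = 1.67/0.00628 = 266; it rises from 94.7.

x* ≈ 266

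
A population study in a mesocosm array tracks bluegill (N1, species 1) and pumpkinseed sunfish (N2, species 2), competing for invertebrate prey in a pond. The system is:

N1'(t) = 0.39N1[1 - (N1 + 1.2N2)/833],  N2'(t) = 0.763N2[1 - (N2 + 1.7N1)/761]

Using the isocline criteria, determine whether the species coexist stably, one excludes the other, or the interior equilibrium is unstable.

unstable coexistence (outcome depends on initial conditions)

Compare the nullcline intercepts: K1/α12 = 833/1.2 = 694 < K2 = 761; K2/α21 = 761/1.7 = 448 < K1 = 833.
Since both are reversed, neither can invade when rare; the interior point is a saddle.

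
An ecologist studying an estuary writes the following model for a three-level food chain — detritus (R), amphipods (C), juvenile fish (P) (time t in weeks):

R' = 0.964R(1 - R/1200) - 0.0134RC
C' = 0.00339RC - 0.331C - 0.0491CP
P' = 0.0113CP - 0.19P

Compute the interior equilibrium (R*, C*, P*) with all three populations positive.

R* ≈ 920, C* ≈ 16.8, P* ≈ 56.7

From dP/dt = 0: 0.0113C* = 0.19, so C* = 16.8.
From dR/dt = 0: 0.964(1 - R*/1200) = 0.0134·16.8, giving R* = 1200·(1 - 0.234) = 920.
From dC/dt = 0: 0.00339·920 - 0.331 = 0.0491P*, so P* = 2.79/0.0491 = 56.7.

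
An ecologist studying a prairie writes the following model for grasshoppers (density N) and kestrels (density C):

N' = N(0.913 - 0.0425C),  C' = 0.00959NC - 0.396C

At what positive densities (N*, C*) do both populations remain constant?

N* ≈ 41.3, C* ≈ 21.5

Set dC/dt = 0 with C > 0: 0.00959N - 0.396 = 0, so N* = 0.396/0.00959 = 41.3.
Set dN/dt = 0 with N > 0: 0.913 - 0.0425C = 0, so C* = 0.913/0.0425 = 21.5.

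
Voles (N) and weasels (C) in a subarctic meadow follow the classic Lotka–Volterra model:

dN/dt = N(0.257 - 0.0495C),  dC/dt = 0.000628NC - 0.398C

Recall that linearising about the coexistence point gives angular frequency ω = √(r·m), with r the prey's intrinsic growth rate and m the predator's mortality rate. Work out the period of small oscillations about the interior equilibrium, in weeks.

T ≈ 19.6 weeks

Here r = 0.257 and m = 0.398, so r·m = 0.102.
ω = √0.102 = 0.32 per week, hence T = 2π/ω ≈ 19.6 weeks.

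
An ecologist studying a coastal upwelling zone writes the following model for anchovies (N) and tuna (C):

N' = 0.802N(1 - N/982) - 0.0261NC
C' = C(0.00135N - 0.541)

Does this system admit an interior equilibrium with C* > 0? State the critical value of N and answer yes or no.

The predator equation gives dC/dt > 0 only when N > 0.541/0.00135 = 401.
Without the predator, N → K = 982. Since 982 > 401, the predator can invade and persist.

Threshold N = 401; K > 401, so yes, the predator persists.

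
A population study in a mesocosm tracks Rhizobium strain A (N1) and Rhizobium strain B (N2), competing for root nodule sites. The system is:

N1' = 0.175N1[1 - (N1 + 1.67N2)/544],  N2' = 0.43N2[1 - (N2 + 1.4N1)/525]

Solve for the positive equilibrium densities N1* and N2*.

N1* ≈ 249, N2* ≈ 177

Setting both brackets to zero gives the nullclines N1 + 1.67N2 = 544 and 1.4N1 + N2 = 525.
Substituting N2 = 525 - 1.4N1 into the first: N1(1 - 1.67·1.4) = 544 - 1.67·525.
So N1* = -333/-1.34 = 249, and then N2* = 525 - 1.4·249 = 177.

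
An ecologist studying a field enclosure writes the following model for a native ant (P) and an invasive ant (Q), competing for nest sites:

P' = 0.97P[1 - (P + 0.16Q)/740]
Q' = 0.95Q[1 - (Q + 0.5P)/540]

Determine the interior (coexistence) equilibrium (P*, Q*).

Setting both brackets to zero gives the nullclines P + 0.16Q = 740 and 0.5P + Q = 540.
Substituting Q = 540 - 0.5P into the first: P(1 - 0.16·0.5) = 740 - 0.16·540.
So P* = 654/0.92 = 710, and then Q* = 540 - 0.5·710 = 185.

P* ≈ 710, Q* ≈ 185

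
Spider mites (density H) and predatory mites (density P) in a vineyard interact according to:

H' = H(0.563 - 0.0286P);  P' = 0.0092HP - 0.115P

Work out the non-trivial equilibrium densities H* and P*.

H* ≈ 12.5, P* ≈ 19.7

Set dP/dt = 0 with P > 0: 0.0092H - 0.115 = 0, so H* = 0.115/0.0092 = 12.5.
Set dH/dt = 0 with H > 0: 0.563 - 0.0286P = 0, so P* = 0.563/0.0286 = 19.7.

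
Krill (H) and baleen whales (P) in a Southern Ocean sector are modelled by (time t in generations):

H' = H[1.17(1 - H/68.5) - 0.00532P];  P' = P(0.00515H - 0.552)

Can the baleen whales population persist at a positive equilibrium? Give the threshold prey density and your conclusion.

The predator equation gives dP/dt > 0 only when H > 0.552/0.00515 = 107.
Without the predator, H → K = 68.5. Since 68.5 < 107, the predator cannot invade.

Threshold H = 107; K < 107, so no, the predator goes extinct.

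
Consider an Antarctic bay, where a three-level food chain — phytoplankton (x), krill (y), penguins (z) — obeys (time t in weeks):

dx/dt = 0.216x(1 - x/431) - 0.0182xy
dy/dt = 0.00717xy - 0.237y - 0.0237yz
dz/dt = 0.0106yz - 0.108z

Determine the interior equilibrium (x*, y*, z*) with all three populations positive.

From dz/dt = 0: 0.0106y* = 0.108, so y* = 10.2.
From dx/dt = 0: 0.216(1 - x*/431) = 0.0182·10.2, giving x* = 431·(1 - 0.858) = 61.
From dy/dt = 0: 0.00717·61 - 0.237 = 0.0237z*, so z* = 0.2/0.0237 = 8.45.

x* ≈ 61, y* ≈ 10.2, z* ≈ 8.45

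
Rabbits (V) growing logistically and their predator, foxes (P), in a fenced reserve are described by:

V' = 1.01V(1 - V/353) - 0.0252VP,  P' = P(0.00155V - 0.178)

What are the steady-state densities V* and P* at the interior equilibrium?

From dP/dt = 0 with P > 0: 0.00155V* = 0.178, so V* = 115.
Substitute into dV/dt = 0: 1.01(1 - 115/353) = 0.0252P*.
The bracket is 0.675, giving P* = 0.681/0.0252 = 27.

V* ≈ 115, P* ≈ 27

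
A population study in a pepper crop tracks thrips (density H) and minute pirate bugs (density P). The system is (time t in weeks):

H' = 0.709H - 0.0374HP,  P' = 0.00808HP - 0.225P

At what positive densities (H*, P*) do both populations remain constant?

H* ≈ 27.8, P* ≈ 19

Set dP/dt = 0 with P > 0: 0.00808H - 0.225 = 0, so H* = 0.225/0.00808 = 27.8.
Set dH/dt = 0 with H > 0: 0.709 - 0.0374P = 0, so P* = 0.709/0.0374 = 19.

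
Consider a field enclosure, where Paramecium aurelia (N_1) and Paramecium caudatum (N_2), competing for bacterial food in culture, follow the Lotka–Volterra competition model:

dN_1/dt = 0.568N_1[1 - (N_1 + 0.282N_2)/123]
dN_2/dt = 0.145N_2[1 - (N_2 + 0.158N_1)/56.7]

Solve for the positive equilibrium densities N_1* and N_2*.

Setting both brackets to zero gives the nullclines N_1 + 0.282N_2 = 123 and 0.158N_1 + N_2 = 56.7.
Substituting N_2 = 56.7 - 0.158N_1 into the first: N_1(1 - 0.282·0.158) = 123 - 0.282·56.7.
So N_1* = 107/0.955 = 112, and then N_2* = 56.7 - 0.158·112 = 39.

N_1* ≈ 112, N_2* ≈ 39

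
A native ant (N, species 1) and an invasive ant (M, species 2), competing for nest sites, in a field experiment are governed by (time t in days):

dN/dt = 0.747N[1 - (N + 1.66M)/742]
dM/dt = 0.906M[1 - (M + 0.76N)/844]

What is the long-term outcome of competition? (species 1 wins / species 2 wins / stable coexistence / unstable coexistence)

species 2 excludes species 1

Compare the nullcline intercepts: K1/α12 = 742/1.66 = 447 < K2 = 844; K2/α21 = 844/0.76 = 1110 > K1 = 742.
Since the inequalities point opposite ways, species 2 can invade but species 1 cannot.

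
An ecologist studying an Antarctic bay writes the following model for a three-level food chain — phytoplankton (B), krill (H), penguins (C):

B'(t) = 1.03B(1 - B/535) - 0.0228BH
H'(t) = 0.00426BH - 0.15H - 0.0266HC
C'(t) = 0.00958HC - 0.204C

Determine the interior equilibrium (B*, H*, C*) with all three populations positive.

From dC/dt = 0: 0.00958H* = 0.204, so H* = 21.3.
From dB/dt = 0: 1.03(1 - B*/535) = 0.0228·21.3, giving B* = 535·(1 - 0.471) = 283.
From dH/dt = 0: 0.00426·283 - 0.15 = 0.0266C*, so C* = 1.05/0.0266 = 39.7.

B* ≈ 283, H* ≈ 21.3, C* ≈ 39.7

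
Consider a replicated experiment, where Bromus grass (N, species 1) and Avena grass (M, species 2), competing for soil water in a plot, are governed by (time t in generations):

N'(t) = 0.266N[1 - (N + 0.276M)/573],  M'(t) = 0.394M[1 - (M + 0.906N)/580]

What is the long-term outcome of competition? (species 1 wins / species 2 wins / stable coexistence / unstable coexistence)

stable coexistence

Compare the nullcline intercepts: K1/α12 = 573/0.276 = 2080 > K2 = 580; K2/α21 = 580/0.906 = 640 > K1 = 573.
Since both inequalities hold, each species can invade when rare, so the interior equilibrium is stable.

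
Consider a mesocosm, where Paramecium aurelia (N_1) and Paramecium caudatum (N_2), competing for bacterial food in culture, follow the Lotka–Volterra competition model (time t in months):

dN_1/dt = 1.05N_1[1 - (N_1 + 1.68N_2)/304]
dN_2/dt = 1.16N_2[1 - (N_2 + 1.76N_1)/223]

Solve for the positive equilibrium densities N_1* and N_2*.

N_1* ≈ 36.1, N_2* ≈ 159

Setting both brackets to zero gives the nullclines N_1 + 1.68N_2 = 304 and 1.76N_1 + N_2 = 223.
Substituting N_2 = 223 - 1.76N_1 into the first: N_1(1 - 1.68·1.76) = 304 - 1.68·223.
So N_1* = -70.6/-1.96 = 36.1, and then N_2* = 223 - 1.76·36.1 = 159.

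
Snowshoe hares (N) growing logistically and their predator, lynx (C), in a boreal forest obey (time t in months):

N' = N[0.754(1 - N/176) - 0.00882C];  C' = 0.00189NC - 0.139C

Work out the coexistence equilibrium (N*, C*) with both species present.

From dC/dt = 0 with C > 0: 0.00189N* = 0.139, so N* = 73.5.
Substitute into dN/dt = 0: 0.754(1 - 73.5/176) = 0.00882C*.
The bracket is 0.582, giving C* = 0.439/0.00882 = 49.8.

N* ≈ 73.5, C* ≈ 49.8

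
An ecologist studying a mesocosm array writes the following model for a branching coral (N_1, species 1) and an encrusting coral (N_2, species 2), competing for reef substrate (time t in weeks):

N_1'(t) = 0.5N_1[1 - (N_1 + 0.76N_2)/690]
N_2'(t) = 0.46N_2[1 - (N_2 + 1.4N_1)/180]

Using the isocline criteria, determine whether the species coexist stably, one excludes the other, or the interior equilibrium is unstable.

Compare the nullcline intercepts: K1/α12 = 690/0.76 = 908 > K2 = 180; K2/α21 = 180/1.4 = 129 < K1 = 690.
Since the inequalities point opposite ways, species 1 can invade but species 2 cannot.

species 1 excludes species 2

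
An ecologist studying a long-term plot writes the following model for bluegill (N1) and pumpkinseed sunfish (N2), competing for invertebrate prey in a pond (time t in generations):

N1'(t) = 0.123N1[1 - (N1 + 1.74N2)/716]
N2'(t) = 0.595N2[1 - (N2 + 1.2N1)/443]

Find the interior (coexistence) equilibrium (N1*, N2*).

Setting both brackets to zero gives the nullclines N1 + 1.74N2 = 716 and 1.2N1 + N2 = 443.
Substituting N2 = 443 - 1.2N1 into the first: N1(1 - 1.74·1.2) = 716 - 1.74·443.
So N1* = -54.8/-1.09 = 50.4, and then N2* = 443 - 1.2·50.4 = 383.

N1* ≈ 50.4, N2* ≈ 383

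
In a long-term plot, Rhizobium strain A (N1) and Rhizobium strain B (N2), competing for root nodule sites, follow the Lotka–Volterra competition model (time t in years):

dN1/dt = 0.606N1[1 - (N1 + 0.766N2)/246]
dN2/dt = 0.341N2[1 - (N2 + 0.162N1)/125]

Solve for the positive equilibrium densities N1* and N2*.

N1* ≈ 172, N2* ≈ 97.2

Setting both brackets to zero gives the nullclines N1 + 0.766N2 = 246 and 0.162N1 + N2 = 125.
Substituting N2 = 125 - 0.162N1 into the first: N1(1 - 0.766·0.162) = 246 - 0.766·125.
So N1* = 150/0.876 = 172, and then N2* = 125 - 0.162·172 = 97.2.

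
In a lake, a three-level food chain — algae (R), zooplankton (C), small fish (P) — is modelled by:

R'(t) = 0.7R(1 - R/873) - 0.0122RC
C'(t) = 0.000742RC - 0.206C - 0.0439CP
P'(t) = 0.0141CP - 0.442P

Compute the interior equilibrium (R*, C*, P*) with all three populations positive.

From dP/dt = 0: 0.0141C* = 0.442, so C* = 31.3.
From dR/dt = 0: 0.7(1 - R*/873) = 0.0122·31.3, giving R* = 873·(1 - 0.546) = 396.
From dC/dt = 0: 0.000742·396 - 0.206 = 0.0439P*, so P* = 0.0879/0.0439 = 2.

R* ≈ 396, C* ≈ 31.3, P* ≈ 2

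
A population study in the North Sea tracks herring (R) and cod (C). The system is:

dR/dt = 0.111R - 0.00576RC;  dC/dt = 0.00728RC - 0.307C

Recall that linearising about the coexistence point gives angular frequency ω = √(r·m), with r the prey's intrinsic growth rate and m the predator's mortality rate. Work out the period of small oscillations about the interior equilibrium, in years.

T ≈ 34 years

Here r = 0.111 and m = 0.307, so r·m = 0.0341.
ω = √0.0341 = 0.185 per year, hence T = 2π/ω ≈ 34 years.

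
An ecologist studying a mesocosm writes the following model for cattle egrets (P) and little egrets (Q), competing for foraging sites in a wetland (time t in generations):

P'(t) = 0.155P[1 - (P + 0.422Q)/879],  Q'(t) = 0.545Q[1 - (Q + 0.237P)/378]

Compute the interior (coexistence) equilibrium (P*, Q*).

Setting both brackets to zero gives the nullclines P + 0.422Q = 879 and 0.237P + Q = 378.
Substituting Q = 378 - 0.237P into the first: P(1 - 0.422·0.237) = 879 - 0.422·378.
So P* = 719/0.9 = 799, and then Q* = 378 - 0.237·799 = 189.

P* ≈ 799, Q* ≈ 189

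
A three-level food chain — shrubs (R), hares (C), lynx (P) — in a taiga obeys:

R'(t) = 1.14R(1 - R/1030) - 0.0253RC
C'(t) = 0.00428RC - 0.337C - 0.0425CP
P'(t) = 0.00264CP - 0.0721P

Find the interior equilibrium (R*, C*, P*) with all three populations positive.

R* ≈ 406, C* ≈ 27.3, P* ≈ 32.9

From dP/dt = 0: 0.00264C* = 0.0721, so C* = 27.3.
From dR/dt = 0: 1.14(1 - R*/1030) = 0.0253·27.3, giving R* = 1030·(1 - 0.606) = 406.
From dC/dt = 0: 0.00428·406 - 0.337 = 0.0425P*, so P* = 1.4/0.0425 = 32.9.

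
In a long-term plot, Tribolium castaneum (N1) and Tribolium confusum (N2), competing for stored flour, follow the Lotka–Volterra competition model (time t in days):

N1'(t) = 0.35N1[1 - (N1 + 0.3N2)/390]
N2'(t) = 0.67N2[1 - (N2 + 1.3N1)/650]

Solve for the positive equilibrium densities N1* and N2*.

N1* ≈ 320, N2* ≈ 234

Setting both brackets to zero gives the nullclines N1 + 0.3N2 = 390 and 1.3N1 + N2 = 650.
Substituting N2 = 650 - 1.3N1 into the first: N1(1 - 0.3·1.3) = 390 - 0.3·650.
So N1* = 195/0.61 = 320, and then N2* = 650 - 1.3·320 = 234.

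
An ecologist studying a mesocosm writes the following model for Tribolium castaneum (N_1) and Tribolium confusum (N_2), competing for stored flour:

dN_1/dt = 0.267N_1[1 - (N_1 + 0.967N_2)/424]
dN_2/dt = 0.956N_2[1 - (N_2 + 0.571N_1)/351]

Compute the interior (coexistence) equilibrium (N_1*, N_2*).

N_1* ≈ 189, N_2* ≈ 243

Setting both brackets to zero gives the nullclines N_1 + 0.967N_2 = 424 and 0.571N_1 + N_2 = 351.
Substituting N_2 = 351 - 0.571N_1 into the first: N_1(1 - 0.967·0.571) = 424 - 0.967·351.
So N_1* = 84.6/0.448 = 189, and then N_2* = 351 - 0.571·189 = 243.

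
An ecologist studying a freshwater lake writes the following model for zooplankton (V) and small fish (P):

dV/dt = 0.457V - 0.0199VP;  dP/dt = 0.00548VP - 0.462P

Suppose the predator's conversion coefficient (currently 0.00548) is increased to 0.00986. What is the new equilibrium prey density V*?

V* ≈ 46.9

At the interior fixed point, setting dP/dt = 0 with P > 0 fixes V* = (predator death rate)/(VP coefficient) — independent of the other coefficients.
With the change, V* = 0.462/0.00986 = 46.9; it falls from 84.3.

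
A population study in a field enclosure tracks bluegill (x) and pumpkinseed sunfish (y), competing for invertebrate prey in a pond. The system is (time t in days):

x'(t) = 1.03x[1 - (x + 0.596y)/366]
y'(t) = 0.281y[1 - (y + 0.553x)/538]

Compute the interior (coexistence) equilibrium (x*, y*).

Setting both brackets to zero gives the nullclines x + 0.596y = 366 and 0.553x + y = 538.
Substituting y = 538 - 0.553x into the first: x(1 - 0.596·0.553) = 366 - 0.596·538.
So x* = 45.4/0.67 = 67.6, and then y* = 538 - 0.553·67.6 = 501.

x* ≈ 67.6, y* ≈ 501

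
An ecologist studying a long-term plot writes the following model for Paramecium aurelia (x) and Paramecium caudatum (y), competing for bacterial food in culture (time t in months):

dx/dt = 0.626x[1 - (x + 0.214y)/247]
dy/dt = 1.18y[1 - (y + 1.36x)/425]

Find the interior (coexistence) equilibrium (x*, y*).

Setting both brackets to zero gives the nullclines x + 0.214y = 247 and 1.36x + y = 425.
Substituting y = 425 - 1.36x into the first: x(1 - 0.214·1.36) = 247 - 0.214·425.
So x* = 156/0.709 = 220, and then y* = 425 - 1.36·220 = 126.

x* ≈ 220, y* ≈ 126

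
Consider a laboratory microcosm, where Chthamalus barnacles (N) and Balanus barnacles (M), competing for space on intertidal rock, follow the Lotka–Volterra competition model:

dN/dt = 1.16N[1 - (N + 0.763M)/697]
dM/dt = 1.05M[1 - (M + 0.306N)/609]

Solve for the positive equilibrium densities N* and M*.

N* ≈ 303, M* ≈ 516

Setting both brackets to zero gives the nullclines N + 0.763M = 697 and 0.306N + M = 609.
Substituting M = 609 - 0.306N into the first: N(1 - 0.763·0.306) = 697 - 0.763·609.
So N* = 232/0.767 = 303, and then M* = 609 - 0.306·303 = 516.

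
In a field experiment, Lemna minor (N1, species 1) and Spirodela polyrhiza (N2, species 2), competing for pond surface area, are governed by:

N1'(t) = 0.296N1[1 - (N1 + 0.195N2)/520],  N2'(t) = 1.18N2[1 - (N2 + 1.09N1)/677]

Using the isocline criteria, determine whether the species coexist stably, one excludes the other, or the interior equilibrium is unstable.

Compare the nullcline intercepts: K1/α12 = 520/0.195 = 2670 > K2 = 677; K2/α21 = 677/1.09 = 621 > K1 = 520.
Since both inequalities hold, each species can invade when rare, so the interior equilibrium is stable.

stable coexistence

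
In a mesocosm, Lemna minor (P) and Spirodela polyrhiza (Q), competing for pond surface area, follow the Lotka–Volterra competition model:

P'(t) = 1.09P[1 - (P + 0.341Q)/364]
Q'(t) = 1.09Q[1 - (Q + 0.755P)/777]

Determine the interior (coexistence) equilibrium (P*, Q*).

Setting both brackets to zero gives the nullclines P + 0.341Q = 364 and 0.755P + Q = 777.
Substituting Q = 777 - 0.755P into the first: P(1 - 0.341·0.755) = 364 - 0.341·777.
So P* = 99/0.743 = 133, and then Q* = 777 - 0.755·133 = 676.

P* ≈ 133, Q* ≈ 676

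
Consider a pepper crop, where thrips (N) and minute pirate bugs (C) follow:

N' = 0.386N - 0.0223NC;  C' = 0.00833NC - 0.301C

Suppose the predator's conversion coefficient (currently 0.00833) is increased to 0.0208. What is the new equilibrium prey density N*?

N* ≈ 14.5

At the interior fixed point, setting dC/dt = 0 with C > 0 fixes N* = (predator death rate)/(NC coefficient) — independent of the other coefficients.
With the change, N* = 0.301/0.0208 = 14.5; it falls from 36.1.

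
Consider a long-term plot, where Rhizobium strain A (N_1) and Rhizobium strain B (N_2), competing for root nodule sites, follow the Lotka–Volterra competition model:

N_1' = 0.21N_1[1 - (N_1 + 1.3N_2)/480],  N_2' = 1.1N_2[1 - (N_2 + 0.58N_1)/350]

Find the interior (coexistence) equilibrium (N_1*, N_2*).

Setting both brackets to zero gives the nullclines N_1 + 1.3N_2 = 480 and 0.58N_1 + N_2 = 350.
Substituting N_2 = 350 - 0.58N_1 into the first: N_1(1 - 1.3·0.58) = 480 - 1.3·350.
So N_1* = 25/0.246 = 102, and then N_2* = 350 - 0.58·102 = 291.

N_1* ≈ 102, N_2* ≈ 291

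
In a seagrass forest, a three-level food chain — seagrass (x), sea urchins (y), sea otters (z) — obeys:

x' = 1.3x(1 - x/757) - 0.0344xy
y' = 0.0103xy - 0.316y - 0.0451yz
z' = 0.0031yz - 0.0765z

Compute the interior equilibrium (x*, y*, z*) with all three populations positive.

From dz/dt = 0: 0.0031y* = 0.0765, so y* = 24.7.
From dx/dt = 0: 1.3(1 - x*/757) = 0.0344·24.7, giving x* = 757·(1 - 0.653) = 263.
From dy/dt = 0: 0.0103·263 - 0.316 = 0.0451z*, so z* = 2.39/0.0451 = 53.

x* ≈ 263, y* ≈ 24.7, z* ≈ 53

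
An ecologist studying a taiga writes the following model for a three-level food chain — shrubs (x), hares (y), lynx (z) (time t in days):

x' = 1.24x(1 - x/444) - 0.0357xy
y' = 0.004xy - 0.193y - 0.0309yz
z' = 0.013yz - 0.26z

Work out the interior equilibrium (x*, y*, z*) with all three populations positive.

x* ≈ 188, y* ≈ 20, z* ≈ 18.1

From dz/dt = 0: 0.013y* = 0.26, so y* = 20.
From dx/dt = 0: 1.24(1 - x*/444) = 0.0357·20, giving x* = 444·(1 - 0.576) = 188.
From dy/dt = 0: 0.004·188 - 0.193 = 0.0309z*, so z* = 0.56/0.0309 = 18.1.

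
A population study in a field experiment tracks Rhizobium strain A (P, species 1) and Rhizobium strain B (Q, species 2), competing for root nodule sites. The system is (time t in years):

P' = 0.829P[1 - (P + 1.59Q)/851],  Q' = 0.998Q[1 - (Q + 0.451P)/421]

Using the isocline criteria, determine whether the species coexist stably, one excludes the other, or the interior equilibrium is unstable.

stable coexistence

Compare the nullcline intercepts: K1/α12 = 851/1.59 = 535 > K2 = 421; K2/α21 = 421/0.451 = 933 > K1 = 851.
Since both inequalities hold, each species can invade when rare, so the interior equilibrium is stable.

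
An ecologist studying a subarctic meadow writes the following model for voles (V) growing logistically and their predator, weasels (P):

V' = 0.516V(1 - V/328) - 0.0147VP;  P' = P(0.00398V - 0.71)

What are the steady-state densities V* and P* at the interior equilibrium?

From dP/dt = 0 with P > 0: 0.00398V* = 0.71, so V* = 178.
Substitute into dV/dt = 0: 0.516(1 - 178/328) = 0.0147P*.
The bracket is 0.456, giving P* = 0.235/0.0147 = 16.

V* ≈ 178, P* ≈ 16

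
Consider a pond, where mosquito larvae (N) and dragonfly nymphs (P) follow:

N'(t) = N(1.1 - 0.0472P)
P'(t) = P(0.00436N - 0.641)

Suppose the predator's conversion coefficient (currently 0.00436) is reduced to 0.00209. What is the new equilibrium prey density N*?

At the interior fixed point, setting dP/dt = 0 with P > 0 fixes N* = (predator death rate)/(NP coefficient) — independent of the other coefficients.
With the change, N* = 0.641/0.00209 = 307; it rises from 147.

N* ≈ 307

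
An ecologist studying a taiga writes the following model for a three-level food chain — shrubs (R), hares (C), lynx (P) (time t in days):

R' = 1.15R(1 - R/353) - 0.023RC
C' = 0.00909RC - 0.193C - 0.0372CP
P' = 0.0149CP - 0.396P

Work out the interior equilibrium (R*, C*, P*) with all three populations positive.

From dP/dt = 0: 0.0149C* = 0.396, so C* = 26.6.
From dR/dt = 0: 1.15(1 - R*/353) = 0.023·26.6, giving R* = 353·(1 - 0.532) = 165.
From dC/dt = 0: 0.00909·165 - 0.193 = 0.0372P*, so P* = 1.31/0.0372 = 35.2.

R* ≈ 165, C* ≈ 26.6, P* ≈ 35.2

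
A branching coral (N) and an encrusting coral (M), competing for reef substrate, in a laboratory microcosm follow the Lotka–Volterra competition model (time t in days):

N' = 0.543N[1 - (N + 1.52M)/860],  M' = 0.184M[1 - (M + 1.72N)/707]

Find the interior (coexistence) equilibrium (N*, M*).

N* ≈ 133, M* ≈ 478

Setting both brackets to zero gives the nullclines N + 1.52M = 860 and 1.72N + M = 707.
Substituting M = 707 - 1.72N into the first: N(1 - 1.52·1.72) = 860 - 1.52·707.
So N* = -215/-1.61 = 133, and then M* = 707 - 1.72·133 = 478.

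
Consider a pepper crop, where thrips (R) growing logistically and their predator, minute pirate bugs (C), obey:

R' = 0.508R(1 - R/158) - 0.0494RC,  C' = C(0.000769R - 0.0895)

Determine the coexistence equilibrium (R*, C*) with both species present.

From dC/dt = 0 with C > 0: 0.000769R* = 0.0895, so R* = 116.
Substitute into dR/dt = 0: 0.508(1 - 116/158) = 0.0494C*.
The bracket is 0.263, giving C* = 0.134/0.0494 = 2.71.

R* ≈ 116, C* ≈ 2.71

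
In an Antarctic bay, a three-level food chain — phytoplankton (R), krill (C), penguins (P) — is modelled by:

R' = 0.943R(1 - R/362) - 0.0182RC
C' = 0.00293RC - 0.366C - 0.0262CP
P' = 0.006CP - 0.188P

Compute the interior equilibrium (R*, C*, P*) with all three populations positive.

R* ≈ 143, C* ≈ 31.3, P* ≈ 2.03

From dP/dt = 0: 0.006C* = 0.188, so C* = 31.3.
From dR/dt = 0: 0.943(1 - R*/362) = 0.0182·31.3, giving R* = 362·(1 - 0.605) = 143.
From dC/dt = 0: 0.00293·143 - 0.366 = 0.0262P*, so P* = 0.0532/0.0262 = 2.03.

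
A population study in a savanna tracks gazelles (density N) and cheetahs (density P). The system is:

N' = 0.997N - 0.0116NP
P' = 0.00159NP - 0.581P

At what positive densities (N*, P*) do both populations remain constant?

Set dP/dt = 0 with P > 0: 0.00159N - 0.581 = 0, so N* = 0.581/0.00159 = 365.
Set dN/dt = 0 with N > 0: 0.997 - 0.0116P = 0, so P* = 0.997/0.0116 = 85.9.

N* ≈ 365, P* ≈ 85.9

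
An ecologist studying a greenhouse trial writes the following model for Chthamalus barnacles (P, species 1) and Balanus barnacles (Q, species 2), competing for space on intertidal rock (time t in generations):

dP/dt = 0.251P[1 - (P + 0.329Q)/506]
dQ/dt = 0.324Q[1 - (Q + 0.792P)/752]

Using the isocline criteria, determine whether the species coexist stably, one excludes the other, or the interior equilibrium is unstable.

stable coexistence

Compare the nullcline intercepts: K1/α12 = 506/0.329 = 1540 > K2 = 752; K2/α21 = 752/0.792 = 949 > K1 = 506.
Since both inequalities hold, each species can invade when rare, so the interior equilibrium is stable.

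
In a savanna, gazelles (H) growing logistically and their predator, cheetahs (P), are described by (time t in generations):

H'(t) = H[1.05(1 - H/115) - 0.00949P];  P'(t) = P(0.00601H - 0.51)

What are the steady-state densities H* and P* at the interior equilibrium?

H* ≈ 84.9, P* ≈ 29

From dP/dt = 0 with P > 0: 0.00601H* = 0.51, so H* = 84.9.
Substitute into dH/dt = 0: 1.05(1 - 84.9/115) = 0.00949P*.
The bracket is 0.262, giving P* = 0.275/0.00949 = 29.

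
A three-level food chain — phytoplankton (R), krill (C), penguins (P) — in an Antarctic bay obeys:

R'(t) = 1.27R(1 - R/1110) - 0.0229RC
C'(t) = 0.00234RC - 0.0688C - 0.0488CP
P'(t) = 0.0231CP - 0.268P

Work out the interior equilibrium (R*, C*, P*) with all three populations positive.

From dP/dt = 0: 0.0231C* = 0.268, so C* = 11.6.
From dR/dt = 0: 1.27(1 - R*/1110) = 0.0229·11.6, giving R* = 1110·(1 - 0.209) = 878.
From dC/dt = 0: 0.00234·878 - 0.0688 = 0.0488P*, so P* = 1.99/0.0488 = 40.7.

R* ≈ 878, C* ≈ 11.6, P* ≈ 40.7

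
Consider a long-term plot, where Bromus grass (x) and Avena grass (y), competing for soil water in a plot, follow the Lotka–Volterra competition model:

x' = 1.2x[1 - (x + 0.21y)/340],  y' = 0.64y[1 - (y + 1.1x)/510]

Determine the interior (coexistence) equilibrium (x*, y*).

Setting both brackets to zero gives the nullclines x + 0.21y = 340 and 1.1x + y = 510.
Substituting y = 510 - 1.1x into the first: x(1 - 0.21·1.1) = 340 - 0.21·510.
So x* = 233/0.769 = 303, and then y* = 510 - 1.1·303 = 177.

x* ≈ 303, y* ≈ 177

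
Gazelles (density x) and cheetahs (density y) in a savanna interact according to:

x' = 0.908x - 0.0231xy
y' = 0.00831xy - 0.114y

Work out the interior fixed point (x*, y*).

Set dy/dt = 0 with y > 0: 0.00831x - 0.114 = 0, so x* = 0.114/0.00831 = 13.7.
Set dx/dt = 0 with x > 0: 0.908 - 0.0231y = 0, so y* = 0.908/0.0231 = 39.3.

x* ≈ 13.7, y* ≈ 39.3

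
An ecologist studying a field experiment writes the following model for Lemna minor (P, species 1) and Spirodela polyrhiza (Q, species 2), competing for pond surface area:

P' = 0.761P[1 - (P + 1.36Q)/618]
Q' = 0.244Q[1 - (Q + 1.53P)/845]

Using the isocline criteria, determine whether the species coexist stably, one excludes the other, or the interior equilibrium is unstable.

Compare the nullcline intercepts: K1/α12 = 618/1.36 = 454 < K2 = 845; K2/α21 = 845/1.53 = 552 < K1 = 618.
Since both are reversed, neither can invade when rare; the interior point is a saddle.

unstable coexistence (outcome depends on initial conditions)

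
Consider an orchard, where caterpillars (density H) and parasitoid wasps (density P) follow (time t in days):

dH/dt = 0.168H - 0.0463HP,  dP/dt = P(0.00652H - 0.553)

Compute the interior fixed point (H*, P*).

H* ≈ 84.8, P* ≈ 3.63

Set dP/dt = 0 with P > 0: 0.00652H - 0.553 = 0, so H* = 0.553/0.00652 = 84.8.
Set dH/dt = 0 with H > 0: 0.168 - 0.0463P = 0, so P* = 0.168/0.0463 = 3.63.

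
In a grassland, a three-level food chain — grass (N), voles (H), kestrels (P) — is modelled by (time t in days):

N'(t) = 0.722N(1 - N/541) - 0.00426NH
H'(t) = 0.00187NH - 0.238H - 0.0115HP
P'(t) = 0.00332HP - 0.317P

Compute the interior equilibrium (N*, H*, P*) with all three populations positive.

N* ≈ 236, H* ≈ 95.5, P* ≈ 17.7

From dP/dt = 0: 0.00332H* = 0.317, so H* = 95.5.
From dN/dt = 0: 0.722(1 - N*/541) = 0.00426·95.5, giving N* = 541·(1 - 0.563) = 236.
From dH/dt = 0: 0.00187·236 - 0.238 = 0.0115P*, so P* = 0.204/0.0115 = 17.7.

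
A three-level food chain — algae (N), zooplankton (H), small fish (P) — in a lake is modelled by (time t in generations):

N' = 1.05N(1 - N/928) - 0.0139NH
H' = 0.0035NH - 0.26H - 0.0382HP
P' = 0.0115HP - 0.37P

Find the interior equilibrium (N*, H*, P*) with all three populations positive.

N* ≈ 533, H* ≈ 32.2, P* ≈ 42

From dP/dt = 0: 0.0115H* = 0.37, so H* = 32.2.
From dN/dt = 0: 1.05(1 - N*/928) = 0.0139·32.2, giving N* = 928·(1 - 0.426) = 533.
From dH/dt = 0: 0.0035·533 - 0.26 = 0.0382P*, so P* = 1.6/0.0382 = 42.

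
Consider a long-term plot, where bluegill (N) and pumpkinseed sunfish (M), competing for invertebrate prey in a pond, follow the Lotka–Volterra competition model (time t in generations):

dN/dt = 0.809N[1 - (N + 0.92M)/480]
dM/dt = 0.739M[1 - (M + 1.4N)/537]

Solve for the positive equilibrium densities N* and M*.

N* ≈ 48.8, M* ≈ 469

Setting both brackets to zero gives the nullclines N + 0.92M = 480 and 1.4N + M = 537.
Substituting M = 537 - 1.4N into the first: N(1 - 0.92·1.4) = 480 - 0.92·537.
So N* = -14/-0.288 = 48.8, and then M* = 537 - 1.4·48.8 = 469.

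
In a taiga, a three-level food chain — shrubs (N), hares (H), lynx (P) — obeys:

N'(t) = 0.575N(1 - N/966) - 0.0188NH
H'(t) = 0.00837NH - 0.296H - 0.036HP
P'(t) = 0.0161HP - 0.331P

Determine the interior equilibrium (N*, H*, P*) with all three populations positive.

N* ≈ 317, H* ≈ 20.6, P* ≈ 65.4

From dP/dt = 0: 0.0161H* = 0.331, so H* = 20.6.
From dN/dt = 0: 0.575(1 - N*/966) = 0.0188·20.6, giving N* = 966·(1 - 0.672) = 317.
From dH/dt = 0: 0.00837·317 - 0.296 = 0.036P*, so P* = 2.35/0.036 = 65.4.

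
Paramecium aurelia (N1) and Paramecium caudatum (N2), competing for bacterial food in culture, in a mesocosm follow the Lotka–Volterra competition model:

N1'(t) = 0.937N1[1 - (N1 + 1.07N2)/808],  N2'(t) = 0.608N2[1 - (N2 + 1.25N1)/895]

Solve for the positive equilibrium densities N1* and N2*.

Setting both brackets to zero gives the nullclines N1 + 1.07N2 = 808 and 1.25N1 + N2 = 895.
Substituting N2 = 895 - 1.25N1 into the first: N1(1 - 1.07·1.25) = 808 - 1.07·895.
So N1* = -150/-0.338 = 443, and then N2* = 895 - 1.25·443 = 341.

N1* ≈ 443, N2* ≈ 341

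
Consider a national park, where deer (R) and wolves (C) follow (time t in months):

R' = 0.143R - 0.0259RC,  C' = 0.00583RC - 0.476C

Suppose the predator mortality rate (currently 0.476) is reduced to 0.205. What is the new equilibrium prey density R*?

R* ≈ 35.2

At the interior fixed point, setting dC/dt = 0 with C > 0 fixes R* = (predator death rate)/(RC coefficient) — independent of the other coefficients.
With the change, R* = 0.205/0.00583 = 35.2; it falls from 81.6.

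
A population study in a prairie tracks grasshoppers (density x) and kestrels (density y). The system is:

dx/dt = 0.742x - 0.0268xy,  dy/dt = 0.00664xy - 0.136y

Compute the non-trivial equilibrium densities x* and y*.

x* ≈ 20.5, y* ≈ 27.7

Set dy/dt = 0 with y > 0: 0.00664x - 0.136 = 0, so x* = 0.136/0.00664 = 20.5.
Set dx/dt = 0 with x > 0: 0.742 - 0.0268y = 0, so y* = 0.742/0.0268 = 27.7.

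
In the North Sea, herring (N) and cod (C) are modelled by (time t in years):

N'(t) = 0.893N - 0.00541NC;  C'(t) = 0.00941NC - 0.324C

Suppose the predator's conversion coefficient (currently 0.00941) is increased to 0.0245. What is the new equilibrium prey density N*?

At the interior fixed point, setting dC/dt = 0 with C > 0 fixes N* = (predator death rate)/(NC coefficient) — independent of the other coefficients.
With the change, N* = 0.324/0.0245 = 13.2; it falls from 34.4.

N* ≈ 13.2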